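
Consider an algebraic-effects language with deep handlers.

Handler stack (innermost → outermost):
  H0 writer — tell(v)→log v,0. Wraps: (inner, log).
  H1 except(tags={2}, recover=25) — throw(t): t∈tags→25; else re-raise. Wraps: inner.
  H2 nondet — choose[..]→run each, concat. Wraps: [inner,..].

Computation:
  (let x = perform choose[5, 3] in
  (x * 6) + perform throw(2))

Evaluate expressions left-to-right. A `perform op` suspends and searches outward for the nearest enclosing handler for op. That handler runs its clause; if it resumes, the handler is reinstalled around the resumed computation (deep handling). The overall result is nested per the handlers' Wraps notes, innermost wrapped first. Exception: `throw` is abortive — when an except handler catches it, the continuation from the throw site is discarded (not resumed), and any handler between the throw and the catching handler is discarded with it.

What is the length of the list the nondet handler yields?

Answer: 2

Step-by-step:
choose[5, 3] @ H2
  branch[0] choose=5:
    throw(2) @ H1 caught ⇒ 25
    H2 returns [25]
  branch[1] choose=3:
    throw(2) @ H1 caught ⇒ 25
    H2 returns [25]
= [25, 25]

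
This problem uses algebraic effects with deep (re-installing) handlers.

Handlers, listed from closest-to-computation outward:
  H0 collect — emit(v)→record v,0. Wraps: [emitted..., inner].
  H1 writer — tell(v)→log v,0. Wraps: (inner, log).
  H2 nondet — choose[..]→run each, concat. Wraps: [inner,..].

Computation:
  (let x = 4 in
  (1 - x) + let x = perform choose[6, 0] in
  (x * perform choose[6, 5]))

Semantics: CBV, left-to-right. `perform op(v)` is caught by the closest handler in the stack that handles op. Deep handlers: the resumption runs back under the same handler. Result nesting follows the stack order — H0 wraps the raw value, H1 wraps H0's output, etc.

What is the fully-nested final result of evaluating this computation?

Step-by-step:
choose[6, 0] @ H2
  branch[0] choose=6:
    choose[6, 5] @ H2
      branch[0] choose=6:
        H0 returns [33]
        H1 returns ([33], ())
        H2 returns [([33], ())]
      branch[1] choose=5:
        H0 returns [27]
        H1 returns ([27], ())
        H2 returns [([27], ())]
  branch[1] choose=0:
    choose[6, 5] @ H2
      branch[0] choose=6:
        H0 returns [-3]
        H1 returns ([-3], ())
        H2 returns [([-3], ())]
      branch[1] choose=5:
        H0 returns [-3]
        H1 returns ([-3], ())
        H2 returns [([-3], ())]
= [([33], ()), ([27], ()), ([-3], ()), ([-3], ())]

Answer: [([33], ()), ([27], ()), ([-3], ()), ([-3], ())]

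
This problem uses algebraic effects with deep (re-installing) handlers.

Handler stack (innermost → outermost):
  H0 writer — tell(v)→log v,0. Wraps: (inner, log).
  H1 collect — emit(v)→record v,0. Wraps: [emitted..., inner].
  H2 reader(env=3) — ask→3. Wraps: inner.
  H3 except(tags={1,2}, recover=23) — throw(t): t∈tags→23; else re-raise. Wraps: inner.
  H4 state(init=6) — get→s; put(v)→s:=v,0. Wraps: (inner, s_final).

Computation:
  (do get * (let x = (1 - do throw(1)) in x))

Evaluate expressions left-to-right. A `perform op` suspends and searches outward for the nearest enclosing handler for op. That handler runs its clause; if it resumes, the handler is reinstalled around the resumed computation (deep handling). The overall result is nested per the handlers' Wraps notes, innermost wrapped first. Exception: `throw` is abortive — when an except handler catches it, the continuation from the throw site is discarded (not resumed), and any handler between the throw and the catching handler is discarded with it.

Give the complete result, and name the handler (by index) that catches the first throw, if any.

Evaluation trace:
get @ H4 ⇒ 6
throw(1) @ H3 caught ⇒ 23
H4 returns (23, 6)
= (23, 6)

Answer: (23, 6) ; first throw caught by: H3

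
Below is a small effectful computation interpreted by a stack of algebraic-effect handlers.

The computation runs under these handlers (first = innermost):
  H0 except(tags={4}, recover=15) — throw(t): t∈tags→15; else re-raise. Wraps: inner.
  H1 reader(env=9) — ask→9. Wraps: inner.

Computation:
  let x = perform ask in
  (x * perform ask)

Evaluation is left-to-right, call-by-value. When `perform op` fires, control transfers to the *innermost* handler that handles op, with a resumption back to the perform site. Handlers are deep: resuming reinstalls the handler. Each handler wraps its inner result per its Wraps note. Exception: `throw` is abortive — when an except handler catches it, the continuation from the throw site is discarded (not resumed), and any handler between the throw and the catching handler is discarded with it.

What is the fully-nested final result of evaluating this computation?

Answer: 81

Step-by-step:
ask @ H1 ⇒ 9
ask @ H1 ⇒ 9
H0 returns 81
H1 returns 81
= 81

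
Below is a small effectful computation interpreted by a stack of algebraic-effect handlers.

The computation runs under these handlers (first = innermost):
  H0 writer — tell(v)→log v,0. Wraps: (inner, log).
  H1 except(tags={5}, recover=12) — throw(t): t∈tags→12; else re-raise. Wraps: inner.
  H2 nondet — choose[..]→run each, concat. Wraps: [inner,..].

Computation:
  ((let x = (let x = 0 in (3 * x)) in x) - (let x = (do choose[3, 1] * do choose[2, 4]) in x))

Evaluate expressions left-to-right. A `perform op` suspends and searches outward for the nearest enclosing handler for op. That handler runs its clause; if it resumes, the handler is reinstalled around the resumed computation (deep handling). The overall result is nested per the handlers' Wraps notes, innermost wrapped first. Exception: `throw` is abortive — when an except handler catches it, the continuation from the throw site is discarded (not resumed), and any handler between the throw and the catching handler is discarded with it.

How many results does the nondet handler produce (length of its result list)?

Answer: 4

Step-by-step:
choose[3, 1] @ H2
  branch[0] choose=3:
    choose[2, 4] @ H2
      branch[0] choose=2:
        H0 returns (-6, ())
        H1 returns (-6, ())
        H2 returns [(-6, ())]
      branch[1] choose=4:
        H0 returns (-12, ())
        H1 returns (-12, ())
        H2 returns [(-12, ())]
  branch[1] choose=1:
    choose[2, 4] @ H2
      branch[0] choose=2:
        H0 returns (-2, ())
        H1 returns (-2, ())
        H2 returns [(-2, ())]
      branch[1] choose=4:
        H0 returns (-4, ())
        H1 returns (-4, ())
        H2 returns [(-4, ())]
= [(-6, ()), (-12, ()), (-2, ()), (-4, ())]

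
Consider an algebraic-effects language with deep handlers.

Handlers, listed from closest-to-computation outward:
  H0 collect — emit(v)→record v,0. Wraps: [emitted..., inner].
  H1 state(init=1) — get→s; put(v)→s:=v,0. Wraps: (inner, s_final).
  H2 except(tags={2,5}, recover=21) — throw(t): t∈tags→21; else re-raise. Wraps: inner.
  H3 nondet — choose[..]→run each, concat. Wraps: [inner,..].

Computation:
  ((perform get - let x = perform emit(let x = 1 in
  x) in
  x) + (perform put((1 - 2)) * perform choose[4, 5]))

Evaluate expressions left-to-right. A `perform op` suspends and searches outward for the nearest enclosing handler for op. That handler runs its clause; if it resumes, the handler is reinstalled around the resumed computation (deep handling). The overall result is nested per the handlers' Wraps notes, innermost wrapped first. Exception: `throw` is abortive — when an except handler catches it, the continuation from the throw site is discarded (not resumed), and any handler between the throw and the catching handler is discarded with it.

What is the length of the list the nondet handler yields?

Answer: 2

Step-by-step:
get @ H1 ⇒ 1
emit(1) @ H0 ⇒ out+=1
put(-1) @ H1 ⇒ s:=-1
choose[4, 5] @ H3
  branch[0] choose=4:
    H0 returns [1, 1]
    H1 returns ([1, 1], -1)
    H2 returns ([1, 1], -1)
    H3 returns [([1, 1], -1)]
  branch[1] choose=5:
    H0 returns [1, 1]
    H1 returns ([1, 1], -1)
    H2 returns ([1, 1], -1)
    H3 returns [([1, 1], -1)]
= [([1, 1], -1), ([1, 1], -1)]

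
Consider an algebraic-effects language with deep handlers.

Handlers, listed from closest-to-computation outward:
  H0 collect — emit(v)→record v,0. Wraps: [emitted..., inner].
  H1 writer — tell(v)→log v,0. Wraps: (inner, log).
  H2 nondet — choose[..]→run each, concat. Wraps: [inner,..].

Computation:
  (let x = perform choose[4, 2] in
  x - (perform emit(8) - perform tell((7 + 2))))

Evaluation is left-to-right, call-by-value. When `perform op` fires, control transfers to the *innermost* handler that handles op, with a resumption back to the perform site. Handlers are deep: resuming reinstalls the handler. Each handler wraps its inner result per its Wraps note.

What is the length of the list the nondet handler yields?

Working:
choose[4, 2] @ H2
  branch[0] choose=4:
    emit(8) @ H0 ⇒ out+=8
    tell(9) @ H1 ⇒ log+=9
    H0 returns [8, 4]
    H1 returns ([8, 4], (9))
    H2 returns [([8, 4], (9))]
  branch[1] choose=2:
    emit(8) @ H0 ⇒ out+=8
    tell(9) @ H1 ⇒ log+=9
    H0 returns [8, 2]
    H1 returns ([8, 2], (9))
    H2 returns [([8, 2], (9))]
= [([8, 4], (9)), ([8, 2], (9))]

Answer: 2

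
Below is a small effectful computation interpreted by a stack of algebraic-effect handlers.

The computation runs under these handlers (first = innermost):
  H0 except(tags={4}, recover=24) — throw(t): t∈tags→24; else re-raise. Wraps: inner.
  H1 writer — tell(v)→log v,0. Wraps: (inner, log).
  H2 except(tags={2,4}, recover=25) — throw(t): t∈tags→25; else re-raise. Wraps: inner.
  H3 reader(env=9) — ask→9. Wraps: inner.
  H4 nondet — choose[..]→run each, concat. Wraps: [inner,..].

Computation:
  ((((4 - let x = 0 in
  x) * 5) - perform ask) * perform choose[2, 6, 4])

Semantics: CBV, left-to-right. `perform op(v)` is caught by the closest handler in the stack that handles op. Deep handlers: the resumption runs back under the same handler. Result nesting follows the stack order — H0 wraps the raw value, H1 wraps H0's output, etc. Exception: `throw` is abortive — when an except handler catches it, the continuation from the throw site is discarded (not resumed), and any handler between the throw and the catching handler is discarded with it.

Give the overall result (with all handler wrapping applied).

Answer: [(22, ()), (66, ()), (44, ())]

Working:
ask @ H3 ⇒ 9
choose[2, 6, 4] @ H4
  branch[0] choose=2:
    H0 returns 22
    H1 returns (22, ())
    H2 returns (22, ())
    H3 returns (22, ())
    H4 returns [(22, ())]
  branch[1] choose=6:
    H0 returns 66
    H1 returns (66, ())
    H2 returns (66, ())
    H3 returns (66, ())
    H4 returns [(66, ())]
  branch[2] choose=4:
    H0 returns 44
    H1 returns (44, ())
    H2 returns (44, ())
    H3 returns (44, ())
    H4 returns [(44, ())]
= [(22, ()), (66, ()), (44, ())]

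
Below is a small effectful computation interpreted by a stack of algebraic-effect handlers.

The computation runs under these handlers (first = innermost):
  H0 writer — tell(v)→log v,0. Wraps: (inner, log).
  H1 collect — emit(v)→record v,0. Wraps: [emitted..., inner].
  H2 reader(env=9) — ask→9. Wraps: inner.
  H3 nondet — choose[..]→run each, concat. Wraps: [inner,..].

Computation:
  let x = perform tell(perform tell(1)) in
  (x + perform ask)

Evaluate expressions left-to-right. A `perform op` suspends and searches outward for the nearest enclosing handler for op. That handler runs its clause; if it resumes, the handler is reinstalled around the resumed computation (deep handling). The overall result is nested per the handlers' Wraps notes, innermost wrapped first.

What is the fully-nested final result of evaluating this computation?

Answer: [[(9, (1, 0))]]

Evaluation trace:
tell(1) @ H0 ⇒ log+=1
tell(0) @ H0 ⇒ log+=0
ask @ H2 ⇒ 9
H0 returns (9, (1, 0))
H1 returns [(9, (1, 0))]
H2 returns [(9, (1, 0))]
H3 returns [[(9, (1, 0))]]
= [[(9, (1, 0))]]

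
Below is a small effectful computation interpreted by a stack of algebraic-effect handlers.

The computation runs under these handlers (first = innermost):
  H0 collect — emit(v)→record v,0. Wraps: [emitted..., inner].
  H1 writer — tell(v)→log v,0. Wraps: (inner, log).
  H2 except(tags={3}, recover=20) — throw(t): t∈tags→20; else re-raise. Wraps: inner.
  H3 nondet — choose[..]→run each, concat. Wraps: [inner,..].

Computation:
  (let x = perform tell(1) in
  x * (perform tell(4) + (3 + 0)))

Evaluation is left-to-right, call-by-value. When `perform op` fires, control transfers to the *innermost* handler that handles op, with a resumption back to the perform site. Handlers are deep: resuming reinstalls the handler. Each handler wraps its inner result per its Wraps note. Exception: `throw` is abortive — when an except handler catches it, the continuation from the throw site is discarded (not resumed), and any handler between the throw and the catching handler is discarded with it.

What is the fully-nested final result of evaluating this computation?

Step-by-step:
tell(1) @ H1 ⇒ log+=1
tell(4) @ H1 ⇒ log+=4
H0 returns [0]
H1 returns ([0], (1, 4))
H2 returns ([0], (1, 4))
H3 returns [([0], (1, 4))]
= [([0], (1, 4))]

Answer: [([0], (1, 4))]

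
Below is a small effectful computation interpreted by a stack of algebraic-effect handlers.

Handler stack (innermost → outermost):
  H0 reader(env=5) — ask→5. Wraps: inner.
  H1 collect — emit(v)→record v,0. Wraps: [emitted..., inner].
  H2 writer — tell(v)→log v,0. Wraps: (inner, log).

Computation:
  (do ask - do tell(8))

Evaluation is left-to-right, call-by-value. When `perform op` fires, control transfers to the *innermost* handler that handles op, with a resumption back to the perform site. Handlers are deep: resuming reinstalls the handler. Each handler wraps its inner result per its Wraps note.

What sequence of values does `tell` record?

Evaluation trace:
ask @ H0 ⇒ 5
tell(8) @ H2 ⇒ log+=8
H0 returns 5
H1 returns [5]
H2 returns ([5], (8))
= ([5], (8))

Answer: (8)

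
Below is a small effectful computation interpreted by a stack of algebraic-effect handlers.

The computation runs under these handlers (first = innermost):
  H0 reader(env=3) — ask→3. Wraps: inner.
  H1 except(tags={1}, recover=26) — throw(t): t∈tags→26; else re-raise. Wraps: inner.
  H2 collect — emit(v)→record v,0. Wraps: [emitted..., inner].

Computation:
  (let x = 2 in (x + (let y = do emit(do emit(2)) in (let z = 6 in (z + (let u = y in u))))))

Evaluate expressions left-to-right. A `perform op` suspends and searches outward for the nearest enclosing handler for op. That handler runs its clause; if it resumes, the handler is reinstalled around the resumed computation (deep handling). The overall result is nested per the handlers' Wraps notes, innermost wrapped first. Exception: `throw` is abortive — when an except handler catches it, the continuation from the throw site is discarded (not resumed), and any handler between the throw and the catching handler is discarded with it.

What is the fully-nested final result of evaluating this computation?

Evaluation trace:
emit(2) @ H2 ⇒ out+=2
emit(0) @ H2 ⇒ out+=0
H0 returns 8
H1 returns 8
H2 returns [2, 0, 8]
= [2, 0, 8]

Answer: [2, 0, 8]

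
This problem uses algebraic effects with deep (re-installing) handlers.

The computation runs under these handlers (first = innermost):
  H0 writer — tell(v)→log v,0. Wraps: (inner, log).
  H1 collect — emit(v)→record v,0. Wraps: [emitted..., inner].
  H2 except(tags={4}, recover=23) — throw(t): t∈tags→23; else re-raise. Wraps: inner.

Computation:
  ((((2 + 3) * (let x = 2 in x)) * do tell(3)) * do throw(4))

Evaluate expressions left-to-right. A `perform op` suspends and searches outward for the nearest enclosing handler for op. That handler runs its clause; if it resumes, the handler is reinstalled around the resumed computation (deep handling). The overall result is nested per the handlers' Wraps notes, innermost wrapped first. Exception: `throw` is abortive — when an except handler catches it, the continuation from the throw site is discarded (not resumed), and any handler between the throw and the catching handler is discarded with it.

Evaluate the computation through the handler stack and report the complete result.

Step-by-step:
tell(3) @ H0 ⇒ log+=3
throw(4) @ H2 caught ⇒ 23
= 23

Answer: 23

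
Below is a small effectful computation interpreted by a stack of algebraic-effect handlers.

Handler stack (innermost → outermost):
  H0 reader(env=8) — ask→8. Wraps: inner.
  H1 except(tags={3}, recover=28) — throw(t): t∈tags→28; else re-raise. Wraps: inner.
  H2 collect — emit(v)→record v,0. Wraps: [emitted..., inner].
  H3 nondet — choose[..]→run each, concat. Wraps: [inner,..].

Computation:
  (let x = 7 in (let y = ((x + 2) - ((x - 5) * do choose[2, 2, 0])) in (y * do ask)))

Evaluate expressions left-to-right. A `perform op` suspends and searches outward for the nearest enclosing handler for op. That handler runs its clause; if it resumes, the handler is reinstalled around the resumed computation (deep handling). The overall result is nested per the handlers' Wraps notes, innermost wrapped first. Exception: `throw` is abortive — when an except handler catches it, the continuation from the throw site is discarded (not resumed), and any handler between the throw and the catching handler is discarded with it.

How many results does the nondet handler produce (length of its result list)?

Answer: 3

Working:
choose[2, 2, 0] @ H3
  branch[0] choose=2:
    ask @ H0 ⇒ 8
    H0 returns 40
    H1 returns 40
    H2 returns [40]
    H3 returns [[40]]
  branch[1] choose=2:
    ask @ H0 ⇒ 8
    H0 returns 40
    H1 returns 40
    H2 returns [40]
    H3 returns [[40]]
  branch[2] choose=0:
    ask @ H0 ⇒ 8
    H0 returns 72
    H1 returns 72
    H2 returns [72]
    H3 returns [[72]]
= [[40], [40], [72]]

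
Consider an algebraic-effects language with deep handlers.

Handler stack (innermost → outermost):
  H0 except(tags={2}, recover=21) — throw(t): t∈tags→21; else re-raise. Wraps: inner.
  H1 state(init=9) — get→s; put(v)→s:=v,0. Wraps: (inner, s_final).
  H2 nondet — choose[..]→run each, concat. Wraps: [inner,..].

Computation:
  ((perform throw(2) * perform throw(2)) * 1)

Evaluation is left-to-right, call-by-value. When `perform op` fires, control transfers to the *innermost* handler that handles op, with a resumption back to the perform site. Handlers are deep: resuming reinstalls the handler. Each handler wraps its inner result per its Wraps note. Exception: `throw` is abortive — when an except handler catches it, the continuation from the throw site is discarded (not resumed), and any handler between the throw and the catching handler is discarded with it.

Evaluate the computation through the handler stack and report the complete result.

Working:
throw(2) @ H0 caught ⇒ 21
H1 returns (21, 9)
H2 returns [(21, 9)]
= [(21, 9)]

Answer: [(21, 9)]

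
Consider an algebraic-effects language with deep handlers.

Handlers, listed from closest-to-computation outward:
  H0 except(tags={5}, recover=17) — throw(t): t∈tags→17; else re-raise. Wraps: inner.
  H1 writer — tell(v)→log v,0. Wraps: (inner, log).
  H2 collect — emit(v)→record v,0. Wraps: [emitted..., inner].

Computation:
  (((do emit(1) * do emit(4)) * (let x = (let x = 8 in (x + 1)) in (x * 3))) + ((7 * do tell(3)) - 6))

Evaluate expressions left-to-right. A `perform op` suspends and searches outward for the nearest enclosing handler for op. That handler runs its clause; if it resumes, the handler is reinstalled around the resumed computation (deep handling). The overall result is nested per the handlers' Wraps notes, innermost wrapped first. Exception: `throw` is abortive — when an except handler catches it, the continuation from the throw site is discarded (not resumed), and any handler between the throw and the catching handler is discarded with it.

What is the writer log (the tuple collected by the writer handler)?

Answer: (3)

Evaluation trace:
emit(1) @ H2 ⇒ out+=1
emit(4) @ H2 ⇒ out+=4
tell(3) @ H1 ⇒ log+=3
H0 returns -6
H1 returns (-6, (3))
H2 returns [1, 4, (-6, (3))]
= [1, 4, (-6, (3))]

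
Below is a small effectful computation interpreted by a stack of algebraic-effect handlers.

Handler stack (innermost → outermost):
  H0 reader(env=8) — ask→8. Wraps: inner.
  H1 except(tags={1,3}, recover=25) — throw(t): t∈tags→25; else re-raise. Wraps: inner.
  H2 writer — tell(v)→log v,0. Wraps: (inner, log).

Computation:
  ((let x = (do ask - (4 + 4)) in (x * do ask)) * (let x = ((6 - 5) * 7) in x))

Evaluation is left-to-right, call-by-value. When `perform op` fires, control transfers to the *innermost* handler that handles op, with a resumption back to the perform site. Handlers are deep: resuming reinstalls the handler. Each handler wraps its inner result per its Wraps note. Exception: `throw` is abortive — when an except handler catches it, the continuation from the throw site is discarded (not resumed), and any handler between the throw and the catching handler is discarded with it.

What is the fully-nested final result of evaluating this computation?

Answer: (0, ())

Evaluation trace:
ask @ H0 ⇒ 8
ask @ H0 ⇒ 8
H0 returns 0
H1 returns 0
H2 returns (0, ())
= (0, ())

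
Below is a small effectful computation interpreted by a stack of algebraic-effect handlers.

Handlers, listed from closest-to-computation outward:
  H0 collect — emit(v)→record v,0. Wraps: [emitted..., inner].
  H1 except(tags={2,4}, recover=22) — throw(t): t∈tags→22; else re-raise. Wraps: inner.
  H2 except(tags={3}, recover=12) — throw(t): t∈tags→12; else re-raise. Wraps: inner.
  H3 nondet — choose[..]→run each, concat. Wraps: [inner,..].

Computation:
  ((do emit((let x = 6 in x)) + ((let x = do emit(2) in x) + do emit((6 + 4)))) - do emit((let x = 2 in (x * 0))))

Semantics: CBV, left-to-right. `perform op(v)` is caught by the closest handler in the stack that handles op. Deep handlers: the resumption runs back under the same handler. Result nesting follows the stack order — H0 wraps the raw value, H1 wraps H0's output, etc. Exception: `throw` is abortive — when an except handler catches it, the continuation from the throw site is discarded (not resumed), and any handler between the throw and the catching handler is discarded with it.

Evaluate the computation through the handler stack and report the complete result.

Answer: [[6, 2, 10, 0, 0]]

Working:
emit(6) @ H0 ⇒ out+=6
emit(2) @ H0 ⇒ out+=2
emit(10) @ H0 ⇒ out+=10
emit(0) @ H0 ⇒ out+=0
H0 returns [6, 2, 10, 0, 0]
H1 returns [6, 2, 10, 0, 0]
H2 returns [6, 2, 10, 0, 0]
H3 returns [[6, 2, 10, 0, 0]]
= [[6, 2, 10, 0, 0]]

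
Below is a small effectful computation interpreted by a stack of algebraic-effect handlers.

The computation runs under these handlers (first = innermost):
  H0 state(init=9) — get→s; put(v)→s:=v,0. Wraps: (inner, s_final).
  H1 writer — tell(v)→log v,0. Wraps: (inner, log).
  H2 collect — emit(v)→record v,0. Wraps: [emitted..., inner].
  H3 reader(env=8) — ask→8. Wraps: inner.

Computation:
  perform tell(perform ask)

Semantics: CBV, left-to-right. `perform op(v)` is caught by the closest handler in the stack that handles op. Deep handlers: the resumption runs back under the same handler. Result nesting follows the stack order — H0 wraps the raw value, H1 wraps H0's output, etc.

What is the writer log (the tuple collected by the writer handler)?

Answer: (8)

Step-by-step:
ask @ H3 ⇒ 8
tell(8) @ H1 ⇒ log+=8
H0 returns (0, 9)
H1 returns ((0, 9), (8))
H2 returns [((0, 9), (8))]
H3 returns [((0, 9), (8))]
= [((0, 9), (8))]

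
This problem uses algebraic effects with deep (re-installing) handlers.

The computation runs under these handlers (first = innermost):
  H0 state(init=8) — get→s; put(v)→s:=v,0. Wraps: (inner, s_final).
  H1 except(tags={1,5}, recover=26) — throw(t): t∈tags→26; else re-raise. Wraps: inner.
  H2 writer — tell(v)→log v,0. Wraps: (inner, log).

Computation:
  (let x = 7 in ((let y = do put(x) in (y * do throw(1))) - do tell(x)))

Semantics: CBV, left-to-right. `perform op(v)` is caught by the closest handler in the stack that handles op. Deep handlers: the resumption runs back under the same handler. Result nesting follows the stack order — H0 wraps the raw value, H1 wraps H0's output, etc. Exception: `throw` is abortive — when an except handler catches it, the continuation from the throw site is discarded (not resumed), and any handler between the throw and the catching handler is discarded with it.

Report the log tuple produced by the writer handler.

Working:
put(7) @ H0 ⇒ s:=7
throw(1) @ H1 caught ⇒ 26
H2 returns (26, ())
= (26, ())

Answer: ()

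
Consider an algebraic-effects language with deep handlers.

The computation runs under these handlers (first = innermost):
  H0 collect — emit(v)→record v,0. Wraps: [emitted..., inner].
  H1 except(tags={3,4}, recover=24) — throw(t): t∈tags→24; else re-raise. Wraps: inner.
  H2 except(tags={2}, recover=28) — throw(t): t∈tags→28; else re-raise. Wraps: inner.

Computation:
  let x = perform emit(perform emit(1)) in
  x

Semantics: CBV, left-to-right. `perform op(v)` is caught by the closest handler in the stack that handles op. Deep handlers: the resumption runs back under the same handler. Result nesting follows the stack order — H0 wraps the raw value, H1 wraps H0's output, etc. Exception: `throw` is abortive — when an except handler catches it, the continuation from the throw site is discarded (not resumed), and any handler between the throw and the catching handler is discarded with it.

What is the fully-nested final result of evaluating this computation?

Evaluation trace:
emit(1) @ H0 ⇒ out+=1
emit(0) @ H0 ⇒ out+=0
H0 returns [1, 0, 0]
H1 returns [1, 0, 0]
H2 returns [1, 0, 0]
= [1, 0, 0]

Answer: [1, 0, 0]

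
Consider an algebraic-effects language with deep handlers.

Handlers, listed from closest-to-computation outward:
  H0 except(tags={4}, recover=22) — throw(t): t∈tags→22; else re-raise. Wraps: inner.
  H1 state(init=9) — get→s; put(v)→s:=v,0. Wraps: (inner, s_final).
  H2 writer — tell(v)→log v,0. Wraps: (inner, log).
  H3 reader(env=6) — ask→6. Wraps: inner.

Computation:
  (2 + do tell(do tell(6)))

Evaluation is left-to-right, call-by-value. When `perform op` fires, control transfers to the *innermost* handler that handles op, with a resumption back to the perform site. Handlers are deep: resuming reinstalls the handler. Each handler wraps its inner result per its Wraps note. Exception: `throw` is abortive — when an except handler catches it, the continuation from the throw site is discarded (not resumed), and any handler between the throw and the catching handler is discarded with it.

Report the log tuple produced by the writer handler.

Answer: (6, 0)

Step-by-step:
tell(6) @ H2 ⇒ log+=6
tell(0) @ H2 ⇒ log+=0
H0 returns 2
H1 returns (2, 9)
H2 returns ((2, 9), (6, 0))
H3 returns ((2, 9), (6, 0))
= ((2, 9), (6, 0))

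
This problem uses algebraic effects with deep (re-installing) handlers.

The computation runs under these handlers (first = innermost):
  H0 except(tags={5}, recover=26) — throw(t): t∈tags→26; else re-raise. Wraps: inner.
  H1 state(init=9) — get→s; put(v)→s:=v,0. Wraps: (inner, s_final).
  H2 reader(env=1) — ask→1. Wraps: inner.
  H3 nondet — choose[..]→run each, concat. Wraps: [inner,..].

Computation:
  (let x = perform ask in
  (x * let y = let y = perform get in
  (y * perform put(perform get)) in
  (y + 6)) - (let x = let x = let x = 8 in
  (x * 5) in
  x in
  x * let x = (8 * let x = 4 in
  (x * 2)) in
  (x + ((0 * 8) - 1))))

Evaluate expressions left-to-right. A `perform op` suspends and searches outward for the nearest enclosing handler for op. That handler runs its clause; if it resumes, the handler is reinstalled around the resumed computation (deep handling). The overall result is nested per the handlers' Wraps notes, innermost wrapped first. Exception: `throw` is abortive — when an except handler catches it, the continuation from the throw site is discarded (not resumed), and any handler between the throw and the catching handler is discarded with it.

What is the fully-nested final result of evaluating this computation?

Answer: [(-2514, 9)]

Evaluation trace:
ask @ H2 ⇒ 1
get @ H1 ⇒ 9
get @ H1 ⇒ 9
put(9) @ H1 ⇒ s:=9
H0 returns -2514
H1 returns (-2514, 9)
H2 returns (-2514, 9)
H3 returns [(-2514, 9)]
= [(-2514, 9)]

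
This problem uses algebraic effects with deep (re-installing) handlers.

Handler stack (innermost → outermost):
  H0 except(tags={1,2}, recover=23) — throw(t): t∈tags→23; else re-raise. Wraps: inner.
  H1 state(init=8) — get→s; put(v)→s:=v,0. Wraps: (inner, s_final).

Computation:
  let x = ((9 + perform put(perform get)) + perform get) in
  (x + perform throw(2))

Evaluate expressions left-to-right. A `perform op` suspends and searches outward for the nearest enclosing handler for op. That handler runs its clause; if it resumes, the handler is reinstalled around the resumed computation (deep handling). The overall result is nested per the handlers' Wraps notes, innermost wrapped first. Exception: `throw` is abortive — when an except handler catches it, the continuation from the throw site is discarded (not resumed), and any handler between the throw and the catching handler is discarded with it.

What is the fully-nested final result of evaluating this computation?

Step-by-step:
get @ H1 ⇒ 8
put(8) @ H1 ⇒ s:=8
get @ H1 ⇒ 8
throw(2) @ H0 caught ⇒ 23
H1 returns (23, 8)
= (23, 8)

Answer: (23, 8)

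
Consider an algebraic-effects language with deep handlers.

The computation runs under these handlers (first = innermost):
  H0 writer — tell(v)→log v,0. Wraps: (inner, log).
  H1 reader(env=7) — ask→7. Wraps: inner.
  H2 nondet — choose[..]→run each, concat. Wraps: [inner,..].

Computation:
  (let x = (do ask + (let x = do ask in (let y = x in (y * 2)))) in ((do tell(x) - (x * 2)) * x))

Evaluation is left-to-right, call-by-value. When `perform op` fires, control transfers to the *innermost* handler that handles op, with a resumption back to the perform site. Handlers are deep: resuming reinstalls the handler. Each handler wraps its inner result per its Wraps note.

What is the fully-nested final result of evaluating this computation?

Step-by-step:
ask @ H1 ⇒ 7
ask @ H1 ⇒ 7
tell(21) @ H0 ⇒ log+=21
H0 returns (-882, (21))
H1 returns (-882, (21))
H2 returns [(-882, (21))]
= [(-882, (21))]

Answer: [(-882, (21))]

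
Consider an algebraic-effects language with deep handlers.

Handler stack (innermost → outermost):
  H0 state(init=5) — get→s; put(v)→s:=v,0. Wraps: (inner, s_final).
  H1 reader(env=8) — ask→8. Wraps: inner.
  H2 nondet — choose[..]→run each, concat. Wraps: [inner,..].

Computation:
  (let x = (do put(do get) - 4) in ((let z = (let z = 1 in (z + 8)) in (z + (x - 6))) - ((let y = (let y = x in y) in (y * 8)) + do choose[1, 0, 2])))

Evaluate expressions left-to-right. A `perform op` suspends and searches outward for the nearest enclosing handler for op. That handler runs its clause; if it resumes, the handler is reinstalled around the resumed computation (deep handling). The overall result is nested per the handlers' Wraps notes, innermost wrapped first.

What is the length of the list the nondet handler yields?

Working:
get @ H0 ⇒ 5
put(5) @ H0 ⇒ s:=5
choose[1, 0, 2] @ H2
  branch[0] choose=1:
    H0 returns (30, 5)
    H1 returns (30, 5)
    H2 returns [(30, 5)]
  branch[1] choose=0:
    H0 returns (31, 5)
    H1 returns (31, 5)
    H2 returns [(31, 5)]
  branch[2] choose=2:
    H0 returns (29, 5)
    H1 returns (29, 5)
    H2 returns [(29, 5)]
= [(30, 5), (31, 5), (29, 5)]

Answer: 3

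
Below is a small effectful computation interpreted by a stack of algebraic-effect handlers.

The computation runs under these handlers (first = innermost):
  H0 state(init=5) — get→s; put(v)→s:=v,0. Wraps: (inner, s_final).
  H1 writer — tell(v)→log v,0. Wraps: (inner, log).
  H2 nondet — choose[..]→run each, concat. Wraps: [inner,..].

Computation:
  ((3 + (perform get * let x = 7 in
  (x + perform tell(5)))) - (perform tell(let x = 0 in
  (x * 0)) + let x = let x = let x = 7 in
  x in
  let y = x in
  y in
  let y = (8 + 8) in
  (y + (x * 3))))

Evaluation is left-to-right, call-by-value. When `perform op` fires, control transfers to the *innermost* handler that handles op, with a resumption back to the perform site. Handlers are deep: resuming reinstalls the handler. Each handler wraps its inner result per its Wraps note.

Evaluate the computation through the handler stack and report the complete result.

Evaluation trace:
get @ H0 ⇒ 5
tell(5) @ H1 ⇒ log+=5
tell(0) @ H1 ⇒ log+=0
H0 returns (1, 5)
H1 returns ((1, 5), (5, 0))
H2 returns [((1, 5), (5, 0))]
= [((1, 5), (5, 0))]

Answer: [((1, 5), (5, 0))]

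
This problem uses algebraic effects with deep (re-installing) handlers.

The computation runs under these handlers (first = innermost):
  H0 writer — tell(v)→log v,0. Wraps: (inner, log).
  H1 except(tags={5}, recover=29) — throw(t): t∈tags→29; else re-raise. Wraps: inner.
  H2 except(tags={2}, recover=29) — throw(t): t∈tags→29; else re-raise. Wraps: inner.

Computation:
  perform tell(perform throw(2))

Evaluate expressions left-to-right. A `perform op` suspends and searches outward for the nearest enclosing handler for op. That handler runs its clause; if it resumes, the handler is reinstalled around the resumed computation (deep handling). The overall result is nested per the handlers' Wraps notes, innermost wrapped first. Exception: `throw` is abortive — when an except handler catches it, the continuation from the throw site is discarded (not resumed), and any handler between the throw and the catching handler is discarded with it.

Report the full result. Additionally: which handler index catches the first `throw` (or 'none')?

Evaluation trace:
throw(2) @ H1 re-raised
throw(2) @ H2 caught ⇒ 29
= 29

Answer: 29 ; first throw caught by: H2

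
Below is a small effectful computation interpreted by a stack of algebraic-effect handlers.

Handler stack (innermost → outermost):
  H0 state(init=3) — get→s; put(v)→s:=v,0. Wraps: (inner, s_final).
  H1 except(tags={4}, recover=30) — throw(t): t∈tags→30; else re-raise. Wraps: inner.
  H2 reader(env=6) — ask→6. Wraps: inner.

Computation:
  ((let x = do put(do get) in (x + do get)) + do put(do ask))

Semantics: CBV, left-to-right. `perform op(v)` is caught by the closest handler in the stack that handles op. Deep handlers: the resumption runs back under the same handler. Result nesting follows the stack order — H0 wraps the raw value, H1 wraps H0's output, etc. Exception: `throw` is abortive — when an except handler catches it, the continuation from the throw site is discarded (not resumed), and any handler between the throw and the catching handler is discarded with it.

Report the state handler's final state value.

Answer: 6

Evaluation trace:
get @ H0 ⇒ 3
put(3) @ H0 ⇒ s:=3
get @ H0 ⇒ 3
ask @ H2 ⇒ 6
put(6) @ H0 ⇒ s:=6
H0 returns (3, 6)
H1 returns (3, 6)
H2 returns (3, 6)
= (3, 6)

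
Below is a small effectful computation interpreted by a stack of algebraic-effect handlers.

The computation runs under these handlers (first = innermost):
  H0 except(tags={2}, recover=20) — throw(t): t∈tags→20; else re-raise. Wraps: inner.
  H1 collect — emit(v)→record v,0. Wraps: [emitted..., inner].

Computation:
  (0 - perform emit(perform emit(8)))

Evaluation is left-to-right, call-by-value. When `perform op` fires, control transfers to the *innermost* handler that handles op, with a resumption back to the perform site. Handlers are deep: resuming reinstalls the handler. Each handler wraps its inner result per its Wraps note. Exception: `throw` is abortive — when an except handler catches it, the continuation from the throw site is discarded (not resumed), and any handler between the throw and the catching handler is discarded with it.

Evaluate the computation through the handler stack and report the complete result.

Step-by-step:
emit(8) @ H1 ⇒ out+=8
emit(0) @ H1 ⇒ out+=0
H0 returns 0
H1 returns [8, 0, 0]
= [8, 0, 0]

Answer: [8, 0, 0]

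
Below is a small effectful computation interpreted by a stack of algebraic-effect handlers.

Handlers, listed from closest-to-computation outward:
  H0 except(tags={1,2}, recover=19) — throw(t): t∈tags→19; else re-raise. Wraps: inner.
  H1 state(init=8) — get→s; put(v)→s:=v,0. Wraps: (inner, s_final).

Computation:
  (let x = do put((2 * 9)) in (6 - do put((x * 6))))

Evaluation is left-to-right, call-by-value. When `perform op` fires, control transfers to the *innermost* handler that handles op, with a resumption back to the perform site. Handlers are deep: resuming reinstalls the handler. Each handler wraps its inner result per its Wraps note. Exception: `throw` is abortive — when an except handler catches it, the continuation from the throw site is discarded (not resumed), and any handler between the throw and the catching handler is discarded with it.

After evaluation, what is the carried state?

Working:
put(18) @ H1 ⇒ s:=18
put(0) @ H1 ⇒ s:=0
H0 returns 6
H1 returns (6, 0)
= (6, 0)

Answer: 0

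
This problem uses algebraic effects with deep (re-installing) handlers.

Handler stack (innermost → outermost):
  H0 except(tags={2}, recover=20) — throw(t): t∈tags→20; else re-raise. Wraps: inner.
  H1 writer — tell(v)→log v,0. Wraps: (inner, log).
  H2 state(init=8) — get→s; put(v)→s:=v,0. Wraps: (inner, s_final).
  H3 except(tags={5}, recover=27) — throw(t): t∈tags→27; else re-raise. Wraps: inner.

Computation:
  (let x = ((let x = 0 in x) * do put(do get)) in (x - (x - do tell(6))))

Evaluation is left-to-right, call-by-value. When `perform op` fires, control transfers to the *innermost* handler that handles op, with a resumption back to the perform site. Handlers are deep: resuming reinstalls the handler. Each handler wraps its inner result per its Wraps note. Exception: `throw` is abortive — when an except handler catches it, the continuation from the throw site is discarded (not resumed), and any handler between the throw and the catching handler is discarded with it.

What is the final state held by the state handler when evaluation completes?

Step-by-step:
get @ H2 ⇒ 8
put(8) @ H2 ⇒ s:=8
tell(6) @ H1 ⇒ log+=6
H0 returns 0
H1 returns (0, (6))
H2 returns ((0, (6)), 8)
H3 returns ((0, (6)), 8)
= ((0, (6)), 8)

Answer: 8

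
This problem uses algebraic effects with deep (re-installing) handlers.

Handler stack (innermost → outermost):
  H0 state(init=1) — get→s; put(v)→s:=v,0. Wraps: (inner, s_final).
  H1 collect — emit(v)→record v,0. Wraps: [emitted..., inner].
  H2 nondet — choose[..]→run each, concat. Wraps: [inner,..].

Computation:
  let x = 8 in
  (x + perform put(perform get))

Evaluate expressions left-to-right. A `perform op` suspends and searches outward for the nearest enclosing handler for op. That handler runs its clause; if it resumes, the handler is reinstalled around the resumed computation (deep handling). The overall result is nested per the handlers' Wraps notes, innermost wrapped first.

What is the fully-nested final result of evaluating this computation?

Answer: [[(8, 1)]]

Evaluation trace:
get @ H0 ⇒ 1
put(1) @ H0 ⇒ s:=1
H0 returns (8, 1)
H1 returns [(8, 1)]
H2 returns [[(8, 1)]]
= [[(8, 1)]]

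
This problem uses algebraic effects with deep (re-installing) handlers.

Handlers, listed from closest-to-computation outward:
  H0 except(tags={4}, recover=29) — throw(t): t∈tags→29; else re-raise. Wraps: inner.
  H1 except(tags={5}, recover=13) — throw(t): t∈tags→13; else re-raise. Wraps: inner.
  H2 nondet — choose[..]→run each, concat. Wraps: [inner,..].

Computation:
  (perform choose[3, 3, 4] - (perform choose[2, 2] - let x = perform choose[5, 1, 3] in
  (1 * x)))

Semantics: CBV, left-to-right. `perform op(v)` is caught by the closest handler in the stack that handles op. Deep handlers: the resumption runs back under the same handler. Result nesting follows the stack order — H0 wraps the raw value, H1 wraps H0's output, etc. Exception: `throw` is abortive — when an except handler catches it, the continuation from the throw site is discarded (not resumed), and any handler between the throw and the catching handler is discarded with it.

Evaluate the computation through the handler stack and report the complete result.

Answer: [6, 2, 4, 6, 2, 4, 6, 2, 4, 6, 2, 4, 7, 3, 5, 7, 3, 5]

Step-by-step:
choose[3, 3, 4] @ H2
  branch[0] choose=3:
    choose[2, 2] @ H2
      branch[0] choose=2:
        choose[5, 1, 3] @ H2
          branch[0] choose=5:
            H0 returns 6
            H1 returns 6
            H2 returns [6]
          branch[1] choose=1:
            H0 returns 2
            H1 returns 2
            H2 returns [2]
          branch[2] choose=3:
            H0 returns 4
            H1 returns 4
            H2 returns [4]
      branch[1] choose=2:
        choose[5, 1, 3] @ H2
          branch[0] choose=5:
            H0 returns 6
            H1 returns 6
            H2 returns [6]
          branch[1] choose=1:
            H0 returns 2
            H1 returns 2
            H2 returns [2]
          branch[2] choose=3:
            H0 returns 4
            H1 returns 4
            H2 returns [4]
  branch[1] choose=3:
    choose[2, 2] @ H2
      branch[0] choose=2:
        choose[5, 1, 3] @ H2
          branch[0] choose=5:
            H0 returns 6
            H1 returns 6
            H2 returns [6]
          branch[1] choose=1:
            H0 returns 2
            H1 returns 2
            H2 returns [2]
          branch[2] choose=3:
            H0 returns 4
            H1 returns 4
            H2 returns [4]
      branch[1] choose=2:
        choose[5, 1, 3] @ H2
          branch[0] choose=5:
            H0 returns 6
            H1 returns 6
            H2 returns [6]
          branch[1] choose=1:
            H0 returns 2
            H1 returns 2
            H2 returns [2]
          branch[2] choose=3:
            H0 returns 4
            H1 returns 4
            H2 returns [4]
  branch[2] choose=4:
    choose[2, 2] @ H2
      branch[0] choose=2:
        choose[5, 1, 3] @ H2
          branch[0] choose=5:
            H0 returns 7
            H1 returns 7
            H2 returns [7]
          branch[1] choose=1:
            H0 returns 3
            H1 returns 3
            H2 returns [3]
          branch[2] choose=3:
            H0 returns 5
            H1 returns 5
            H2 returns [5]
      branch[1] choose=2:
        choose[5, 1, 3] @ H2
          branch[0] choose=5:
            H0 returns 7
            H1 returns 7
            H2 returns [7]
          branch[1] choose=1:
            H0 returns 3
            H1 returns 3
            H2 returns [3]
          branch[2] choose=3:
            H0 returns 5
            H1 returns 5
            H2 returns [5]
= [6, 2, 4, 6, 2, 4, 6, 2, 4, 6, 2, 4, 7, 3, 5, 7, 3, 5]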